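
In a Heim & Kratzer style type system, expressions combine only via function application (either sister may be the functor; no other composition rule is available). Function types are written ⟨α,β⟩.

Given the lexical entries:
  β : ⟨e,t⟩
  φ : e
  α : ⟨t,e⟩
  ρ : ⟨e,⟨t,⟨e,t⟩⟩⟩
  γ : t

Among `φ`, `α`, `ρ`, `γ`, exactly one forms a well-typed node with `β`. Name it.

φ

φ — combines: β : ⟨e,t⟩ takes φ : e as argument, giving t.
α : ⟨t,e⟩ — neither side's domain matches the other.
ρ : ⟨e,⟨t,⟨e,t⟩⟩⟩ — neither side's domain matches the other.
γ : t — neither side's domain matches the other.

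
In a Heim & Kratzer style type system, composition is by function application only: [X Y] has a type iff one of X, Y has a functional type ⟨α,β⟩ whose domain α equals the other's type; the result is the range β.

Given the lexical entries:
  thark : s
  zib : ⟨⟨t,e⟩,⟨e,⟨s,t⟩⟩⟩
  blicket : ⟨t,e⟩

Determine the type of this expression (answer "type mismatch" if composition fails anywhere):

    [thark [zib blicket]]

[zib blicket]: functor zib : ⟨⟨t,e⟩,⟨e,⟨s,t⟩⟩⟩, argument blicket : ⟨t,e⟩; result ⟨e,⟨s,t⟩⟩.
[thark [zib blicket]]: s with ⟨e,⟨s,t⟩⟩ — neither is a function whose domain matches the other; composition fails here.

type mismatch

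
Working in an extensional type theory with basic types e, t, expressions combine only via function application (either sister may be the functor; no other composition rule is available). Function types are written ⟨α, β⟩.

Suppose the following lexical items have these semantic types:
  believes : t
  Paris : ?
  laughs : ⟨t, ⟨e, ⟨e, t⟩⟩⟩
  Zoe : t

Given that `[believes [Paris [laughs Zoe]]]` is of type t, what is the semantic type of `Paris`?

For [believes [Paris [laughs Zoe]]] to have type t with believes of type t, [Paris [laughs Zoe]] must be the function: [Paris [laughs Zoe]] : ⟨t, t⟩.
For [Paris [laughs Zoe]] to have type ⟨t, t⟩ with [laughs Zoe] of type ⟨e, ⟨e, t⟩⟩, Paris must be the function: Paris : ⟨⟨e, ⟨e, t⟩⟩, ⟨t, t⟩⟩.

⟨⟨e, ⟨e, t⟩⟩, ⟨t, t⟩⟩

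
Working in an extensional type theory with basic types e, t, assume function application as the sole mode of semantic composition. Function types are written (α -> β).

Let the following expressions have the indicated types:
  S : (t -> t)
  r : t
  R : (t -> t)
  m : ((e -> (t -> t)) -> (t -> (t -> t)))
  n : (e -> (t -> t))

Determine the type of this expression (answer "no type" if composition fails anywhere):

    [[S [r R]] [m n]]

(t -> t)

[r R]: (t -> t) applied to t yields t.
[S [r R]]: (t -> t) applied to t yields t.
[m n]: ((e -> (t -> t)) -> (t -> (t -> t))) applied to (e -> (t -> t)) yields (t -> (t -> t)).
[[S [r R]] [m n]]: (t -> (t -> t)) applied to t yields (t -> t).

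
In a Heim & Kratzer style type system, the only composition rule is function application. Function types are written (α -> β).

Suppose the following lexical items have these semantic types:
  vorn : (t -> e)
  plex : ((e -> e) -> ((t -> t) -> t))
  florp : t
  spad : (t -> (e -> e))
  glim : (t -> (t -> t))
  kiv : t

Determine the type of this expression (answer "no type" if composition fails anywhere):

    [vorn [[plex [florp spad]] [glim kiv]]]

e

[florp spad]: spad is (t -> (e -> e)), florp is t; result (e -> e).
[plex [florp spad]]: plex is ((e -> e) -> ((t -> t) -> t)), [florp spad] is (e -> e); result ((t -> t) -> t).
[glim kiv]: glim is (t -> (t -> t)), kiv is t; result (t -> t).
[[plex [florp spad]] [glim kiv]]: [plex [florp spad]] is ((t -> t) -> t), [glim kiv] is (t -> t); result t.
[vorn [[plex [florp spad]] [glim kiv]]]: vorn is (t -> e), [[plex [florp spad]] [glim kiv]] is t; result e.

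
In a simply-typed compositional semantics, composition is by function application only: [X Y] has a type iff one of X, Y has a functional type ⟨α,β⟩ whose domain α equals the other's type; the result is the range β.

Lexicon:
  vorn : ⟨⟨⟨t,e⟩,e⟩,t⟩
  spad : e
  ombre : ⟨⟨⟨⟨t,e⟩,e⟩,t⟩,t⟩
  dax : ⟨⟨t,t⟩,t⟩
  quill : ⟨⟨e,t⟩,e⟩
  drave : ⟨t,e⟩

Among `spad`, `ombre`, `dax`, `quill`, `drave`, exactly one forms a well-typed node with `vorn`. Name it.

spad : e — neither side's domain matches the other.
ombre — combines: ombre : ⟨⟨⟨⟨t,e⟩,e⟩,t⟩,t⟩ takes vorn : ⟨⟨⟨t,e⟩,e⟩,t⟩ as argument, giving t.
dax : ⟨⟨t,t⟩,t⟩ — neither side's domain matches the other.
quill : ⟨⟨e,t⟩,e⟩ — neither side's domain matches the other.
drave : ⟨t,e⟩ — neither side's domain matches the other.

ombre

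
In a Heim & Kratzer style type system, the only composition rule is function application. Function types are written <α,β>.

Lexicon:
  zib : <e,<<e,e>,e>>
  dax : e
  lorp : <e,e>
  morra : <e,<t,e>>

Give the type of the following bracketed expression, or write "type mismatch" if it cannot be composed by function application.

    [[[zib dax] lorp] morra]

<t,e>

[zib dax]: functor zib : <e,<<e,e>,e>>, argument dax : e; result <<e,e>,e>.
[[zib dax] lorp]: functor [zib dax] : <<e,e>,e>, argument lorp : <e,e>; result e.
[[[zib dax] lorp] morra]: functor morra : <e,<t,e>>, argument [[zib dax] lorp] : e; result <t,e>.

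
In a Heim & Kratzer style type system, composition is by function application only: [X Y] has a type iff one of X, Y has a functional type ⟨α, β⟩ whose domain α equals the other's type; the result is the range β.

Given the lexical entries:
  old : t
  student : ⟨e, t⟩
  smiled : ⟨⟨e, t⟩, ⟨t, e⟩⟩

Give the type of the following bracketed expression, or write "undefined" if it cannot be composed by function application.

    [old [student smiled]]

At [student smiled], smiled : ⟨⟨e, t⟩, ⟨t, e⟩⟩ takes student : ⟨e, t⟩, giving ⟨t, e⟩.
At [old [student smiled]], [student smiled] : ⟨t, e⟩ takes old : t, giving e.

e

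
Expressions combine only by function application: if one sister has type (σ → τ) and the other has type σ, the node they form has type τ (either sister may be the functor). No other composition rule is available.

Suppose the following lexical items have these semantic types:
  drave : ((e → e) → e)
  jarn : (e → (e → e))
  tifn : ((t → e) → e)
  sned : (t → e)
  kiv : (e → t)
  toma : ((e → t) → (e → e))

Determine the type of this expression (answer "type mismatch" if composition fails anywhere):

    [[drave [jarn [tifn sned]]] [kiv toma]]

[tifn sned] — tifn of type ((t → e) → e) combines with sned of type (t → e): type e.
[jarn [tifn sned]] — jarn of type (e → (e → e)) combines with [tifn sned] of type e: type (e → e).
[drave [jarn [tifn sned]]] — drave of type ((e → e) → e) combines with [jarn [tifn sned]] of type (e → e): type e.
[kiv toma] — toma of type ((e → t) → (e → e)) combines with kiv of type (e → t): type (e → e).
[[drave [jarn [tifn sned]]] [kiv toma]] — [kiv toma] of type (e → e) combines with [drave [jarn [tifn sned]]] of type e: type e.

e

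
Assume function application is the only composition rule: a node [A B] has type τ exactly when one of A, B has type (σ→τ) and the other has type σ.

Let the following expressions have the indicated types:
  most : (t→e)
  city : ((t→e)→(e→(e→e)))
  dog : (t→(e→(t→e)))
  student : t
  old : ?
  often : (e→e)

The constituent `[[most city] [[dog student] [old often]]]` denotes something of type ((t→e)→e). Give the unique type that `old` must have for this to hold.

[[most city] [[dog student] [old often]]] must have type ((t→e)→e). The sister [most city] has type (e→(e→e)); that is not a function onto ((t→e)→e), so [[dog student] [old often]] must be the functor, of type ((e→(e→e))→((t→e)→e)).
[[dog student] [old often]] must have type ((e→(e→e))→((t→e)→e)). The sister [dog student] has type (e→(t→e)); that is not a function onto ((e→(e→e))→((t→e)→e)), so [old often] must be the functor, of type ((e→(t→e))→((e→(e→e))→((t→e)→e))).
[old often] must have type ((e→(t→e))→((e→(e→e))→((t→e)→e))). The sister often has type (e→e); that is not a function onto ((e→(t→e))→((e→(e→e))→((t→e)→e))), so old must be the functor, of type ((e→e)→((e→(t→e))→((e→(e→e))→((t→e)→e)))).

((e→e)→((e→(t→e))→((e→(e→e))→((t→e)→e))))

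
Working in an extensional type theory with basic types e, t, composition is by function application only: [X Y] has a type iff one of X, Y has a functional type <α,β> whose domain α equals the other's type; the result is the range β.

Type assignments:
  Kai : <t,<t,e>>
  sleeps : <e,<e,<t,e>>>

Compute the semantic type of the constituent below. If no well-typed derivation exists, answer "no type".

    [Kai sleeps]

At [Kai sleeps]: neither <t,<t,e>> nor <e,<e,<t,e>>> can take the other as argument; the node is ill-typed.

no type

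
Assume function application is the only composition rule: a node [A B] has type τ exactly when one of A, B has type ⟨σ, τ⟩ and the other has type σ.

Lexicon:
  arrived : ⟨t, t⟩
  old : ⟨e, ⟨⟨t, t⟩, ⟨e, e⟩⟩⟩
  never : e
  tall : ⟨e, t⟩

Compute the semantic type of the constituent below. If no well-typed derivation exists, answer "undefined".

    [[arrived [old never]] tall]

undefined

[old never] — old of type ⟨e, ⟨⟨t, t⟩, ⟨e, e⟩⟩⟩ combines with never of type e: type ⟨⟨t, t⟩, ⟨e, e⟩⟩.
[arrived [old never]] — [old never] of type ⟨⟨t, t⟩, ⟨e, e⟩⟩ combines with arrived of type ⟨t, t⟩: type ⟨e, e⟩.
[[arrived [old never]] tall]: ⟨e, e⟩ with ⟨e, t⟩ — neither is a function whose domain matches the other; composition fails here.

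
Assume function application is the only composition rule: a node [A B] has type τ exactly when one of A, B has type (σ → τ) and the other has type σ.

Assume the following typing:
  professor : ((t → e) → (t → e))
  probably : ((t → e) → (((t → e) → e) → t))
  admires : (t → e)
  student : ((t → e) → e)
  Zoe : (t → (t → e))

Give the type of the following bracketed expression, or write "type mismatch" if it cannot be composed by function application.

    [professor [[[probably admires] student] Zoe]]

[probably admires]: ((t → e) → (((t → e) → e) → t)) applied to (t → e) yields (((t → e) → e) → t).
[[probably admires] student]: (((t → e) → e) → t) applied to ((t → e) → e) yields t.
[[[probably admires] student] Zoe]: (t → (t → e)) applied to t yields (t → e).
[professor [[[probably admires] student] Zoe]]: ((t → e) → (t → e)) applied to (t → e) yields (t → e).

(t → e)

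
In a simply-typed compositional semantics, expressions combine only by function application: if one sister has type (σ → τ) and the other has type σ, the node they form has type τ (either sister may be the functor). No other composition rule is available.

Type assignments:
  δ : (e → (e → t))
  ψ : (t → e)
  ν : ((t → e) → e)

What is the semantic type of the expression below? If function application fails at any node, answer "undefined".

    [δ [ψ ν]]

[ψ ν]: ν is ((t → e) → e), ψ is (t → e); result e.
[δ [ψ ν]]: δ is (e → (e → t)), [ψ ν] is e; result (e → t).

(e → t)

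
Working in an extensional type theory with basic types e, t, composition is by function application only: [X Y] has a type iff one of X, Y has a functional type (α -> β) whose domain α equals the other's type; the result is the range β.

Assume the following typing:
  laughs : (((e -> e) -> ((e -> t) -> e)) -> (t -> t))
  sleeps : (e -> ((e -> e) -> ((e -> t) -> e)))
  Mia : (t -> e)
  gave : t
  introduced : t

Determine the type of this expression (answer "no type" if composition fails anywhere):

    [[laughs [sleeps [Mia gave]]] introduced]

t

[Mia gave]: Mia is (t -> e), gave is t; result e.
[sleeps [Mia gave]]: sleeps is (e -> ((e -> e) -> ((e -> t) -> e))), [Mia gave] is e; result ((e -> e) -> ((e -> t) -> e)).
[laughs [sleeps [Mia gave]]]: laughs is (((e -> e) -> ((e -> t) -> e)) -> (t -> t)), [sleeps [Mia gave]] is ((e -> e) -> ((e -> t) -> e)); result (t -> t).
[[laughs [sleeps [Mia gave]]] introduced]: [laughs [sleeps [Mia gave]]] is (t -> t), introduced is t; result t.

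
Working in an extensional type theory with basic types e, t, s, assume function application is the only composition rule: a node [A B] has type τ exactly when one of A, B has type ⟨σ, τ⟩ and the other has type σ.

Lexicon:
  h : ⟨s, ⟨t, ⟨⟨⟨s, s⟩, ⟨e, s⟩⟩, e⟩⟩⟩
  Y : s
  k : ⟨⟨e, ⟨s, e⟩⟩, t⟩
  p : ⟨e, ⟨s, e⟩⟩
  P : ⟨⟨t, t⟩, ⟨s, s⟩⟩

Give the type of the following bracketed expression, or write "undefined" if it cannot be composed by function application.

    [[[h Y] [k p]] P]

At [h Y], h : ⟨s, ⟨t, ⟨⟨⟨s, s⟩, ⟨e, s⟩⟩, e⟩⟩⟩ takes Y : s, giving ⟨t, ⟨⟨⟨s, s⟩, ⟨e, s⟩⟩, e⟩⟩.
At [k p], k : ⟨⟨e, ⟨s, e⟩⟩, t⟩ takes p : ⟨e, ⟨s, e⟩⟩, giving t.
At [[h Y] [k p]], [h Y] : ⟨t, ⟨⟨⟨s, s⟩, ⟨e, s⟩⟩, e⟩⟩ takes [k p] : t, giving ⟨⟨⟨s, s⟩, ⟨e, s⟩⟩, e⟩.
[[[h Y] [k p]] P]: ⟨⟨⟨s, s⟩, ⟨e, s⟩⟩, e⟩ with ⟨⟨t, t⟩, ⟨s, s⟩⟩ — neither is a function whose domain matches the other; composition fails here.

undefined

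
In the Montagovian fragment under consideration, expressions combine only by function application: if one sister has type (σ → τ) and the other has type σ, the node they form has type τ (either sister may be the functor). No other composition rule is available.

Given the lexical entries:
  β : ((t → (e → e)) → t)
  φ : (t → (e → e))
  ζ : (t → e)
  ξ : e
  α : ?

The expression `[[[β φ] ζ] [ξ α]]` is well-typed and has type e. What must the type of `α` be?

[[[β φ] ζ] [ξ α]] is required to be e. [[β φ] ζ] : e cannot yield e as functor, so [ξ α] : (e → e).
[ξ α] is required to be (e → e). ξ : e cannot yield (e → e) as functor, so α : (e → (e → e)).

(e → (e → e))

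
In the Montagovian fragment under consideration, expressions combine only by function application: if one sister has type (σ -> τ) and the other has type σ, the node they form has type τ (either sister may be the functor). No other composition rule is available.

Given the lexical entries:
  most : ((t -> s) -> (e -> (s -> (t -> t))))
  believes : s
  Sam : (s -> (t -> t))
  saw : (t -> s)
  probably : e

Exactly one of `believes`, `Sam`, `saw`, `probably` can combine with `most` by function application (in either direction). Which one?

saw

believes : s — no; most wants (t -> s), and believes wants nothing (atomic).
Sam : (s -> (t -> t)) — no; most wants (t -> s), and Sam wants s.
saw — combines: most : ((t -> s) -> (e -> (s -> (t -> t)))) takes saw : (t -> s) as argument, giving (e -> (s -> (t -> t))).
probably : e — no; most wants (t -> s), and probably wants nothing (atomic).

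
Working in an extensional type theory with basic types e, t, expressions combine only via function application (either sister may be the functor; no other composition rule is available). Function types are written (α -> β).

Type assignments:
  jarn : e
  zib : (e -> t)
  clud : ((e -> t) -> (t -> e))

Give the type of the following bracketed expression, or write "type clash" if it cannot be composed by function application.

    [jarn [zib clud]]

type clash

[zib clud]: functor clud : ((e -> t) -> (t -> e)), argument zib : (e -> t); result (t -> e).
[jarn [zib clud]]: e and (t -> e) cannot combine by function application — type clash.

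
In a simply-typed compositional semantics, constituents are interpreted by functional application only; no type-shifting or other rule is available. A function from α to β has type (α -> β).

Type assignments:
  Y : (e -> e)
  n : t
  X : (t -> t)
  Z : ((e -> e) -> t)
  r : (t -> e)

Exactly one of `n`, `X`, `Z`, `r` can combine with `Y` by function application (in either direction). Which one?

Z

n : t — no; Y wants e, and n wants nothing (atomic).
X : (t -> t) — no; Y wants e, and X wants t.
Z — combines: Z : ((e -> e) -> t) takes Y : (e -> e) as argument, giving t.
r : (t -> e) — no; Y wants e, and r wants t.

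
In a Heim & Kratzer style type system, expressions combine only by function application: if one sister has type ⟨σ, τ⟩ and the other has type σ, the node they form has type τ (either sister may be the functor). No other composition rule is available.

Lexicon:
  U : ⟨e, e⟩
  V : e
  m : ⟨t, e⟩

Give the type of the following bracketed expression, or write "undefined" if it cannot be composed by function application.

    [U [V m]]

At [V m]: neither e nor ⟨t, e⟩ can take the other as argument; the node is ill-typed.

undefined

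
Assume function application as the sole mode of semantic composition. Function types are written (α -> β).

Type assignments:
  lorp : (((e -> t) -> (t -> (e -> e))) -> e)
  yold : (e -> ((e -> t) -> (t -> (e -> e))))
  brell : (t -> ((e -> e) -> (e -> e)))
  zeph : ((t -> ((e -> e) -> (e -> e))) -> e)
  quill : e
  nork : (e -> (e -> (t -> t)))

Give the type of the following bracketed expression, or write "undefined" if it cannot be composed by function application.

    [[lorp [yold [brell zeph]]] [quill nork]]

(t -> t)

[brell zeph]: zeph is ((t -> ((e -> e) -> (e -> e))) -> e), brell is (t -> ((e -> e) -> (e -> e))); result e.
[yold [brell zeph]]: yold is (e -> ((e -> t) -> (t -> (e -> e)))), [brell zeph] is e; result ((e -> t) -> (t -> (e -> e))).
[lorp [yold [brell zeph]]]: lorp is (((e -> t) -> (t -> (e -> e))) -> e), [yold [brell zeph]] is ((e -> t) -> (t -> (e -> e))); result e.
[quill nork]: nork is (e -> (e -> (t -> t))), quill is e; result (e -> (t -> t)).
[[lorp [yold [brell zeph]]] [quill nork]]: [quill nork] is (e -> (t -> t)), [lorp [yold [brell zeph]]] is e; result (t -> t).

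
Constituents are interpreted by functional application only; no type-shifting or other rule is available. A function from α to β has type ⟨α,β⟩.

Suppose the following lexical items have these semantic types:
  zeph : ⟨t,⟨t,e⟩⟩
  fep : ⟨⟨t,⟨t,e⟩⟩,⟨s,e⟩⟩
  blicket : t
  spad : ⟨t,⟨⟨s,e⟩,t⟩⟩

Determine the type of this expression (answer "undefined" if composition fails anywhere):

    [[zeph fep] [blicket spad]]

At [zeph fep], fep : ⟨⟨t,⟨t,e⟩⟩,⟨s,e⟩⟩ takes zeph : ⟨t,⟨t,e⟩⟩, giving ⟨s,e⟩.
At [blicket spad], spad : ⟨t,⟨⟨s,e⟩,t⟩⟩ takes blicket : t, giving ⟨⟨s,e⟩,t⟩.
At [[zeph fep] [blicket spad]], [blicket spad] : ⟨⟨s,e⟩,t⟩ takes [zeph fep] : ⟨s,e⟩, giving t.

t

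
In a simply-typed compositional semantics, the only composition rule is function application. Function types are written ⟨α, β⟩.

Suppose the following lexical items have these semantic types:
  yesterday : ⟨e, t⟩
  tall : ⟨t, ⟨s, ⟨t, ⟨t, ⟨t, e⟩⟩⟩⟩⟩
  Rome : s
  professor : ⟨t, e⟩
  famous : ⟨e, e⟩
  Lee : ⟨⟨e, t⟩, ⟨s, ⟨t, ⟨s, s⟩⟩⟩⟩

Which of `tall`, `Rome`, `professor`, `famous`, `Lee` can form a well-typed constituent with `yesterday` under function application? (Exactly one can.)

Lee

tall : ⟨t, ⟨s, ⟨t, ⟨t, ⟨t, e⟩⟩⟩⟩⟩ — no; yesterday wants e, and tall wants t.
Rome : s — no; yesterday wants e, and Rome wants nothing (atomic).
professor : ⟨t, e⟩ — no; yesterday wants e, and professor wants t.
famous : ⟨e, e⟩ — no; yesterday wants e, and famous wants e.
Lee — combines: Lee : ⟨⟨e, t⟩, ⟨s, ⟨t, ⟨s, s⟩⟩⟩⟩ takes yesterday : ⟨e, t⟩ as argument, giving ⟨s, ⟨t, ⟨s, s⟩⟩⟩.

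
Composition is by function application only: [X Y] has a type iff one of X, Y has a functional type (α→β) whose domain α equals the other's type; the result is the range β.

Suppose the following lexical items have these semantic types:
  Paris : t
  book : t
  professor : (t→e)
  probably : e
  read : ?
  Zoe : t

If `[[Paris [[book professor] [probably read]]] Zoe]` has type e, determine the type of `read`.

At [[Paris [[book professor] [probably read]]] Zoe] (required: e): Zoe is t, which is not a function with range e; hence [Paris [[book professor] [probably read]]] is the functor — type (t→e).
At [Paris [[book professor] [probably read]]] (required: (t→e)): Paris is t, which is not a function with range (t→e); hence [[book professor] [probably read]] is the functor — type (t→(t→e)).
At [[book professor] [probably read]] (required: (t→(t→e))): [book professor] is e, which is not a function with range (t→(t→e)); hence [probably read] is the functor — type (e→(t→(t→e))).
At [probably read] (required: (e→(t→(t→e)))): probably is e, which is not a function with range (e→(t→(t→e))); hence read is the functor — type (e→(e→(t→(t→e)))).

(e→(e→(t→(t→e))))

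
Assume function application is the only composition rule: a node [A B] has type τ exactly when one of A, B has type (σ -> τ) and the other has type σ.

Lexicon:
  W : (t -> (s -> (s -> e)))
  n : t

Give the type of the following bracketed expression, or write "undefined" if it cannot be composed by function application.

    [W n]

[W n]: (t -> (s -> (s -> e))) applied to t yields (s -> (s -> e)).

(s -> (s -> e))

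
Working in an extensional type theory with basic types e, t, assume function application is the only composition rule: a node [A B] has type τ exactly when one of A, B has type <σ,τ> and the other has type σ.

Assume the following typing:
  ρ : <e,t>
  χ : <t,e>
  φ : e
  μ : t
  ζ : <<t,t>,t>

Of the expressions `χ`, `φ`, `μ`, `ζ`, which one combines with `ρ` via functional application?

φ

χ : <t,e> — ρ needs e; χ needs t; neither fits.
φ — combines: ρ : <e,t> takes φ : e as argument, giving t.
μ : t — ρ needs e; μ needs nothing (atomic); neither fits.
ζ : <<t,t>,t> — ρ needs e; ζ needs <t,t>; neither fits.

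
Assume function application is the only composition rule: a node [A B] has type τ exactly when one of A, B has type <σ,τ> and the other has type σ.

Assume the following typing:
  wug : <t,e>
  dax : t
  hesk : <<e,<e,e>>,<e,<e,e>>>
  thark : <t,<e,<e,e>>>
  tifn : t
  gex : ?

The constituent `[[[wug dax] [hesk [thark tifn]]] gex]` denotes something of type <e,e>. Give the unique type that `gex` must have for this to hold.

[[[wug dax] [hesk [thark tifn]]] gex] is required to be <e,e>. [[wug dax] [hesk [thark tifn]]] : <e,e> cannot yield <e,e> as functor, so gex : <<e,e>,<e,e>>.

<<e,e>,<e,e>>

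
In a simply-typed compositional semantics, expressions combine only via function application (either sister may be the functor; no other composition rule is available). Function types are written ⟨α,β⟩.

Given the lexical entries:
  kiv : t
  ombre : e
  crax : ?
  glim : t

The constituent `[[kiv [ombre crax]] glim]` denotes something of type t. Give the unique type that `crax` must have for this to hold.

⟨e,⟨t,⟨t,t⟩⟩⟩

[[kiv [ombre crax]] glim] is required to be t. glim : t cannot yield t as functor, so [kiv [ombre crax]] : ⟨t,t⟩.
[kiv [ombre crax]] is required to be ⟨t,t⟩. kiv : t cannot yield ⟨t,t⟩ as functor, so [ombre crax] : ⟨t,⟨t,t⟩⟩.
[ombre crax] is required to be ⟨t,⟨t,t⟩⟩. ombre : e cannot yield ⟨t,⟨t,t⟩⟩ as functor, so crax : ⟨e,⟨t,⟨t,t⟩⟩⟩.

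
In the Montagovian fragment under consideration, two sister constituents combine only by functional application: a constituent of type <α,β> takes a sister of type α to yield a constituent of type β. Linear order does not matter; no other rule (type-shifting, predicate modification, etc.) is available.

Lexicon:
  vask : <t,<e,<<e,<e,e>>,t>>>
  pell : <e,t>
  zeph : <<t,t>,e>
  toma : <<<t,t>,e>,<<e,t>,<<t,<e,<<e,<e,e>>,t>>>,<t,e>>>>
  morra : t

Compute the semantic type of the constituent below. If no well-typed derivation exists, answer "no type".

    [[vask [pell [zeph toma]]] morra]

[zeph toma] — toma of type <<<t,t>,e>,<<e,t>,<<t,<e,<<e,<e,e>>,t>>>,<t,e>>>> combines with zeph of type <<t,t>,e>: type <<e,t>,<<t,<e,<<e,<e,e>>,t>>>,<t,e>>>.
[pell [zeph toma]] — [zeph toma] of type <<e,t>,<<t,<e,<<e,<e,e>>,t>>>,<t,e>>> combines with pell of type <e,t>: type <<t,<e,<<e,<e,e>>,t>>>,<t,e>>.
[vask [pell [zeph toma]]] — [pell [zeph toma]] of type <<t,<e,<<e,<e,e>>,t>>>,<t,e>> combines with vask of type <t,<e,<<e,<e,e>>,t>>>: type <t,e>.
[[vask [pell [zeph toma]]] morra] — [vask [pell [zeph toma]]] of type <t,e> combines with morra of type t: type e.

e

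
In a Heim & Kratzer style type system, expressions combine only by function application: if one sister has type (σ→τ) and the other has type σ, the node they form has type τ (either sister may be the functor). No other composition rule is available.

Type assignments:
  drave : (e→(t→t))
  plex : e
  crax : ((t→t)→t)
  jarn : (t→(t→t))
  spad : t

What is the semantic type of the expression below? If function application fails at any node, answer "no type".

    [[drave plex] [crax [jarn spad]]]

t

[drave plex] — drave of type (e→(t→t)) combines with plex of type e: type (t→t).
[jarn spad] — jarn of type (t→(t→t)) combines with spad of type t: type (t→t).
[crax [jarn spad]] — crax of type ((t→t)→t) combines with [jarn spad] of type (t→t): type t.
[[drave plex] [crax [jarn spad]]] — [drave plex] of type (t→t) combines with [crax [jarn spad]] of type t: type t.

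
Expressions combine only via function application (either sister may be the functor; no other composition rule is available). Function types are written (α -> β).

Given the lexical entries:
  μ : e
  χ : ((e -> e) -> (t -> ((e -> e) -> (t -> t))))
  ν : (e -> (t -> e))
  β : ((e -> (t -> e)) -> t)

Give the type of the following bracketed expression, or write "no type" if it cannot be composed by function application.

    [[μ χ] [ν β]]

no type

At [μ χ]: neither e nor ((e -> e) -> (t -> ((e -> e) -> (t -> t)))) can take the other as argument; the node is ill-typed.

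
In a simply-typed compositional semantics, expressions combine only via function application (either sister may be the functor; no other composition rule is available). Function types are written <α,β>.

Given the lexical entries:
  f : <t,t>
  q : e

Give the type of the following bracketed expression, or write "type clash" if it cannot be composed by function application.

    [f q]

type clash

[f q]: <t,t> and e cannot combine by function application — type clash.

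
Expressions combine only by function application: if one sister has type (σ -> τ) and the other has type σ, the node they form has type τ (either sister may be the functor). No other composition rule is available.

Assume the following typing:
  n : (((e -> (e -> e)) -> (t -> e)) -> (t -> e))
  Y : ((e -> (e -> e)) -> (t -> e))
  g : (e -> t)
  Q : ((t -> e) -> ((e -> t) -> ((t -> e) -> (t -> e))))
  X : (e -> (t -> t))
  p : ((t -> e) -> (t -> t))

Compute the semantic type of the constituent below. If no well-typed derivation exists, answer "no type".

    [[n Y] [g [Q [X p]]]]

[n Y]: (((e -> (e -> e)) -> (t -> e)) -> (t -> e)) applied to ((e -> (e -> e)) -> (t -> e)) yields (t -> e).
[X p]: (e -> (t -> t)) and ((t -> e) -> (t -> t)) cannot combine by function application — type clash.

no type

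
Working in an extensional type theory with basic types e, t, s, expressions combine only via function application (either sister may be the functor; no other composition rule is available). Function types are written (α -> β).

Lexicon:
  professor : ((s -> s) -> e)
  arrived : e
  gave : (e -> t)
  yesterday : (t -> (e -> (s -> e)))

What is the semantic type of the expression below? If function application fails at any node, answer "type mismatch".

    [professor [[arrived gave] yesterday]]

type mismatch

[arrived gave]: (e -> t) applied to e yields t.
[[arrived gave] yesterday]: (t -> (e -> (s -> e))) applied to t yields (e -> (s -> e)).
[professor [[arrived gave] yesterday]]: ((s -> s) -> e) and (e -> (s -> e)) cannot combine by function application — type clash.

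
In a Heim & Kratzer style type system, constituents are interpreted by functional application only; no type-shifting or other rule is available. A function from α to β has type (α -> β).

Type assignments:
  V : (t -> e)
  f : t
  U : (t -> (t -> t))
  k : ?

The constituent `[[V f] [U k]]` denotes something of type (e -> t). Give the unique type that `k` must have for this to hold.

[[V f] [U k]] must have type (e -> t). The sister [V f] has type e; that is not a function onto (e -> t), so [U k] must be the functor, of type (e -> (e -> t)).
[U k] must have type (e -> (e -> t)). The sister U has type (t -> (t -> t)); that is not a function onto (e -> (e -> t)), so k must be the functor, of type ((t -> (t -> t)) -> (e -> (e -> t))).

((t -> (t -> t)) -> (e -> (e -> t)))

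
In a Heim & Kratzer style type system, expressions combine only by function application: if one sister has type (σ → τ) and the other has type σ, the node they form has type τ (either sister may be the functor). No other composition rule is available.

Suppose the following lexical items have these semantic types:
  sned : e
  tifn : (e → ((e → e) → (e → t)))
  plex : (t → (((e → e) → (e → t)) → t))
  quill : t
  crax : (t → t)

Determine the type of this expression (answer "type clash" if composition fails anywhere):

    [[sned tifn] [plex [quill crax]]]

t

[sned tifn] — tifn of type (e → ((e → e) → (e → t))) combines with sned of type e: type ((e → e) → (e → t)).
[quill crax] — crax of type (t → t) combines with quill of type t: type t.
[plex [quill crax]] — plex of type (t → (((e → e) → (e → t)) → t)) combines with [quill crax] of type t: type (((e → e) → (e → t)) → t).
[[sned tifn] [plex [quill crax]]] — [plex [quill crax]] of type (((e → e) → (e → t)) → t) combines with [sned tifn] of type ((e → e) → (e → t)): type t.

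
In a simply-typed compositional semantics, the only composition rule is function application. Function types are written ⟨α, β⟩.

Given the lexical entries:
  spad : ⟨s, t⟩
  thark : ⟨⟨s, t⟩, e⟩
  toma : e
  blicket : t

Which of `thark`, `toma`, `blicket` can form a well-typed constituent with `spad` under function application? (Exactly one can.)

thark — combines: thark : ⟨⟨s, t⟩, e⟩ takes spad : ⟨s, t⟩ as argument, giving e.
toma : e — spad needs s; toma needs nothing (atomic); neither fits.
blicket : t — spad needs s; blicket needs nothing (atomic); neither fits.

thark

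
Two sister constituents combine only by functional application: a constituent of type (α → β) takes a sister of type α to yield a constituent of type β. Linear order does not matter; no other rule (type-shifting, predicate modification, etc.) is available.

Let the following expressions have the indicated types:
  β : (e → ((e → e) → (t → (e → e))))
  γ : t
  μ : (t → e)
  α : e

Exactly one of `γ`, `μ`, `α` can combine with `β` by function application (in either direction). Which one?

α

γ : t — no; β wants e, and γ wants nothing (atomic).
μ : (t → e) — no; β wants e, and μ wants t.
α — combines: β : (e → ((e → e) → (t → (e → e)))) takes α : e as argument, giving ((e → e) → (t → (e → e))).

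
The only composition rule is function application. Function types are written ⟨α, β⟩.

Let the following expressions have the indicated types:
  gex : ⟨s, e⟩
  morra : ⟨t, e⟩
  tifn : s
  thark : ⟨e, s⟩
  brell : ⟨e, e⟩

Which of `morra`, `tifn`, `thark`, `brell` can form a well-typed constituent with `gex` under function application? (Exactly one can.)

morra : ⟨t, e⟩ — no; gex wants s, and morra wants t.
tifn — combines: gex : ⟨s, e⟩ takes tifn : s as argument, giving e.
thark : ⟨e, s⟩ — no; gex wants s, and thark wants e.
brell : ⟨e, e⟩ — no; gex wants s, and brell wants e.

tifn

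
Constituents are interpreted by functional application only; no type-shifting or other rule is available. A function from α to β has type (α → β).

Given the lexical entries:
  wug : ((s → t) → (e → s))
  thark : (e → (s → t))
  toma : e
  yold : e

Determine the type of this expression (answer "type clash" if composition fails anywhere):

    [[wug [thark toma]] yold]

[thark toma]: (e → (s → t)) applied to e yields (s → t).
[wug [thark toma]]: ((s → t) → (e → s)) applied to (s → t) yields (e → s).
[[wug [thark toma]] yold]: (e → s) applied to e yields s.

s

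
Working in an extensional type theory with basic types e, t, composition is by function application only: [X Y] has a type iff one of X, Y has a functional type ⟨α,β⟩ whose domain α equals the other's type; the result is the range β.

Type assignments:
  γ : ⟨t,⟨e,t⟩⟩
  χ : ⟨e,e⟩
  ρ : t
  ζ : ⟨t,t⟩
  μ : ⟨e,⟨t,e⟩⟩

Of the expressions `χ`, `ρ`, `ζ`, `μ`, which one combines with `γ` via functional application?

χ : ⟨e,e⟩ — neither side's domain matches the other.
ρ — combines: γ : ⟨t,⟨e,t⟩⟩ takes ρ : t as argument, giving ⟨e,t⟩.
ζ : ⟨t,t⟩ — neither side's domain matches the other.
μ : ⟨e,⟨t,e⟩⟩ — neither side's domain matches the other.

ρ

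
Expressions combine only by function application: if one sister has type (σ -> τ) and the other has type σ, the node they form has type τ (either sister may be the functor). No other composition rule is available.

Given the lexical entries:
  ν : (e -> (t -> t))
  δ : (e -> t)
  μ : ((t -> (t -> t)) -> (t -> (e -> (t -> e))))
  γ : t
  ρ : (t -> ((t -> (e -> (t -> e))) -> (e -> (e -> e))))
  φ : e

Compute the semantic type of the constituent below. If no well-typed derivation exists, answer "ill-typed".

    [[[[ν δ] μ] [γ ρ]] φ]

ill-typed

At [ν δ]: neither (e -> (t -> t)) nor (e -> t) can take the other as argument; the node is ill-typed.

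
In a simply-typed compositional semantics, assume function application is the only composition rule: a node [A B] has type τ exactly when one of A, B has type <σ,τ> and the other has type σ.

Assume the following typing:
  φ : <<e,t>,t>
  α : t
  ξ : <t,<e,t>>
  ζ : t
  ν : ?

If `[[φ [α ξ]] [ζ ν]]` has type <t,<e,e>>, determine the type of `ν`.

For [[φ [α ξ]] [ζ ν]] to have type <t,<e,e>> with [φ [α ξ]] of type t, [ζ ν] must be the function: [ζ ν] : <t,<t,<e,e>>>.
For [ζ ν] to have type <t,<t,<e,e>>> with ζ of type t, ν must be the function: ν : <t,<t,<t,<e,e>>>>.

<t,<t,<t,<e,e>>>>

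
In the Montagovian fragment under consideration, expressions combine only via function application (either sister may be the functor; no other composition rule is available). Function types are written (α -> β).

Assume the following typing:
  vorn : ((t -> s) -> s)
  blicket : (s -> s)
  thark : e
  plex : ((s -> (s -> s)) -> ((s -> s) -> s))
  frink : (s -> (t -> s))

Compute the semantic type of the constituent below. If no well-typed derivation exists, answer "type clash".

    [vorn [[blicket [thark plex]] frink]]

At [thark plex]: neither e nor ((s -> (s -> s)) -> ((s -> s) -> s)) can take the other as argument; the node is ill-typed.

type clash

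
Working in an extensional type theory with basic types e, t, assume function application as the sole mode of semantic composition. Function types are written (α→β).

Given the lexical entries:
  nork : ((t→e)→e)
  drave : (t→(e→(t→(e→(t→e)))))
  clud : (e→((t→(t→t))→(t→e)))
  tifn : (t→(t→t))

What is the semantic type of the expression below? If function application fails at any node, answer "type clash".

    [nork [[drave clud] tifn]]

type clash

At [drave clud]: neither (t→(e→(t→(e→(t→e))))) nor (e→((t→(t→t))→(t→e))) can take the other as argument; the node is ill-typed.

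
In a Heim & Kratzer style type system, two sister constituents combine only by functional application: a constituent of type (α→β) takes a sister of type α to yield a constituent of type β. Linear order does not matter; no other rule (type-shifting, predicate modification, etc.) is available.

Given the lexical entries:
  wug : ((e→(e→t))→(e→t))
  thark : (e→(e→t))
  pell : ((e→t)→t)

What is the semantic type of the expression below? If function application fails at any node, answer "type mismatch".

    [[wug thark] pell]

[wug thark]: wug is ((e→(e→t))→(e→t)), thark is (e→(e→t)); result (e→t).
[[wug thark] pell]: pell is ((e→t)→t), [wug thark] is (e→t); result t.

t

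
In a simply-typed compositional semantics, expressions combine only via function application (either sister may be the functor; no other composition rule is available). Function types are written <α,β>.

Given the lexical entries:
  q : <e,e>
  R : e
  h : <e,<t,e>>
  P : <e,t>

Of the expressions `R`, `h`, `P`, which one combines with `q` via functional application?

R

R — combines: q : <e,e> takes R : e as argument, giving e.
h : <e,<t,e>> — q needs e; h needs e; neither fits.
P : <e,t> — q needs e; P needs e; neither fits.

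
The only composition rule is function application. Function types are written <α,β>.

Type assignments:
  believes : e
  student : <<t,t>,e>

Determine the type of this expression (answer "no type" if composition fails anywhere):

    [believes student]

no type

[believes student]: e with <<t,t>,e> — neither is a function whose domain matches the other; composition fails here.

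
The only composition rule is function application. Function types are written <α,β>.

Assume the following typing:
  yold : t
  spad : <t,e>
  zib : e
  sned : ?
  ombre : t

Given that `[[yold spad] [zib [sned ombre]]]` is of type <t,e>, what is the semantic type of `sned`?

<t,<e,<e,<t,e>>>>

At [[yold spad] [zib [sned ombre]]] (required: <t,e>): [yold spad] is e, which is not a function with range <t,e>; hence [zib [sned ombre]] is the functor — type <e,<t,e>>.
At [zib [sned ombre]] (required: <e,<t,e>>): zib is e, which is not a function with range <e,<t,e>>; hence [sned ombre] is the functor — type <e,<e,<t,e>>>.
At [sned ombre] (required: <e,<e,<t,e>>>): ombre is t, which is not a function with range <e,<e,<t,e>>>; hence sned is the functor — type <t,<e,<e,<t,e>>>>.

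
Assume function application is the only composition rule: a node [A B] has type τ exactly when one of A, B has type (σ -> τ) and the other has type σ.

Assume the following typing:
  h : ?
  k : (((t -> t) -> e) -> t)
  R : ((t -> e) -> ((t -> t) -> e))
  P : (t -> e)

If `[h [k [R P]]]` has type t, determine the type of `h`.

[h [k [R P]]] must have type t. The sister [k [R P]] has type t; that is not a function onto t, so h must be the functor, of type (t -> t).

(t -> t)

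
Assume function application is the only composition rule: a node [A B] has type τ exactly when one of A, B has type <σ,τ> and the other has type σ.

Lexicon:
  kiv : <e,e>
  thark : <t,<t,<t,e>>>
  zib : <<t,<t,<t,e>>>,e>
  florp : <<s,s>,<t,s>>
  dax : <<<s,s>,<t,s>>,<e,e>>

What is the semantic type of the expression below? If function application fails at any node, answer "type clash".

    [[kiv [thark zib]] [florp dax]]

[thark zib]: functor zib : <<t,<t,<t,e>>>,e>, argument thark : <t,<t,<t,e>>>; result e.
[kiv [thark zib]]: functor kiv : <e,e>, argument [thark zib] : e; result e.
[florp dax]: functor dax : <<<s,s>,<t,s>>,<e,e>>, argument florp : <<s,s>,<t,s>>; result <e,e>.
[[kiv [thark zib]] [florp dax]]: functor [florp dax] : <e,e>, argument [kiv [thark zib]] : e; result e.

e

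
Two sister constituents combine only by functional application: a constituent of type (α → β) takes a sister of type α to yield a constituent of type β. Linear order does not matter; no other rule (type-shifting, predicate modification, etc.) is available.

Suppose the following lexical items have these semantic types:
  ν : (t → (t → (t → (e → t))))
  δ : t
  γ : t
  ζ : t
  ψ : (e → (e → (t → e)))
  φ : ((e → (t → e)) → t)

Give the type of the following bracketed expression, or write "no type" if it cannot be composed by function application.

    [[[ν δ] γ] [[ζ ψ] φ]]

[ν δ] — ν of type (t → (t → (t → (e → t)))) combines with δ of type t: type (t → (t → (e → t))).
[[ν δ] γ] — [ν δ] of type (t → (t → (e → t))) combines with γ of type t: type (t → (e → t)).
[ζ ψ]: t and (e → (e → (t → e))) cannot combine by function application — type clash.

no type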